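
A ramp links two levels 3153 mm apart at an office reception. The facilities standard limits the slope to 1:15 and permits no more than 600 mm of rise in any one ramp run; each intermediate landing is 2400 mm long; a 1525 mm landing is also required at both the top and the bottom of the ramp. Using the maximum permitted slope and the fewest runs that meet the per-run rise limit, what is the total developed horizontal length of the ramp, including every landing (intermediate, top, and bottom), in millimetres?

3153 / 600 = 5.255 → round up to 6 ramp runs. That means 5 intermediate landings.
Ramp run (horizontal) at 1:15: 3153 × 15 = 47295 mm.
Intermediate landings: 5 × 2400 = 12000 mm.
Top and bottom landings: 2 × 1525 = 3050 mm.
Total = 47295 + 12000 + 3050 = 62345 mm.

62345 mm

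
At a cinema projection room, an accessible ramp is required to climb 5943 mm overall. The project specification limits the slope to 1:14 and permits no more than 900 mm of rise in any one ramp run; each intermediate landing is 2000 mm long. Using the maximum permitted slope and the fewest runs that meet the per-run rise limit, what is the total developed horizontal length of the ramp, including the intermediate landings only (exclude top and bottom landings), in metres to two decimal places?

95.20 m

5943 / 900 = 6.60, so 7 ramp runs are needed. That means 6 intermediate landings.
Horizontal run for 5943 mm of rise at 1:14 is 5943 × 14 = 83202 mm.
Intermediate landings: 6 × 2000 = 12000 mm.
Total developed length = 83202 + 12000 = 95202 mm.
= 95.20 m.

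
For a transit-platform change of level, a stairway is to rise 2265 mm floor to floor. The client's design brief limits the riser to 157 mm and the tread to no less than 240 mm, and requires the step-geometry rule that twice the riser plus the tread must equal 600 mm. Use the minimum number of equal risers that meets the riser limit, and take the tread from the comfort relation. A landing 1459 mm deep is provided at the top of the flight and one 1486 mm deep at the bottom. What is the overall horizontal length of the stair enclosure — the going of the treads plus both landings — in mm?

7117 mm

At most 157 each: 2265/157 = 14.43, giving 15 risers.
Each riser is 2265/15 = 151 mm (≤ 157 mm).
From 2R + T = 600: T = 600 − 302 = 298 mm.
15 risers give 14 treads; going = 14 × 298 = 4172 mm.
Enclosure = 4172 + 1459 + 1486 = 7117 mm.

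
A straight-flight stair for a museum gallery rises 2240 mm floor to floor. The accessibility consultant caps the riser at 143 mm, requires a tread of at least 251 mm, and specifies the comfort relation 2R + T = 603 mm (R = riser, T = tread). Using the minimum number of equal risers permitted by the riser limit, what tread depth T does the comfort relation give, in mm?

⌈2240/143⌉ = 16 risers.
Each riser is 2240/16 = 140 mm (≤ 143 mm).
From 2R + T = 603: T = 603 − 280 = 323 mm.

323 mm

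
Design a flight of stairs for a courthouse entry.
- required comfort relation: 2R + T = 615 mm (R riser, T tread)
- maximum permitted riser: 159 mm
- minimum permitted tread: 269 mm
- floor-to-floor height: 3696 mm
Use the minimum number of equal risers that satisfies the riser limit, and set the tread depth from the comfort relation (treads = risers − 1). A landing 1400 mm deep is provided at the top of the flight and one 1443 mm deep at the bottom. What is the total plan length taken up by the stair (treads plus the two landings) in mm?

9904 mm

3696 / 159 = 23.245 → round up to 24 risers.
Riser R = 3696 / 24 = 154 mm, within the 159 mm limit.
From 2R + T = 615: T = 615 − 308 = 307 mm.
Treads = 24 − 1 = 23; going = 23 × 307 = 7061 mm.
Add landings: 7061 + 1400 + 1443 = 9904 mm.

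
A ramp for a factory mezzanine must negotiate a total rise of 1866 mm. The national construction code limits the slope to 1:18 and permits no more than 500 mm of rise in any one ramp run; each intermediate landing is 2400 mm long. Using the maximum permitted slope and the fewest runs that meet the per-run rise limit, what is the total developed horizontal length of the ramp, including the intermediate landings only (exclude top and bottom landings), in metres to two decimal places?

⌈1866/500⌉ = 4 ramp runs. That means 3 intermediate landings.
Horizontal run for 1866 mm of rise at 1:18 is 1866 × 18 = 33588 mm.
3 intermediate landings contribute 3 × 2400 = 7200 mm.
Total developed length = 33588 + 7200 = 40788 mm.
= 40.79 m.

40.79 m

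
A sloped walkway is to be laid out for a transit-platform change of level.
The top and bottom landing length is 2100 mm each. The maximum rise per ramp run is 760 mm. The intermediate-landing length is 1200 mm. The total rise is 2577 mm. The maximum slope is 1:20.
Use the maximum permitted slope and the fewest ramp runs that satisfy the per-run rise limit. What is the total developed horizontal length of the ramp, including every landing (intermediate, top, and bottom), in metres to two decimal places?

59.34 m

2577 / 760 = 3.391 → round up to 4 ramp runs. That means 3 intermediate landings.
Horizontal run for 2577 mm of rise at 1:20 is 2577 × 20 = 51540 mm.
Intermediate landings: 3 × 1200 = 3600 mm.
Top and bottom landings: 2 × 2100 = 4200 mm.
Total = 51540 + 3600 + 4200 = 59340 mm.
= 59.34 m.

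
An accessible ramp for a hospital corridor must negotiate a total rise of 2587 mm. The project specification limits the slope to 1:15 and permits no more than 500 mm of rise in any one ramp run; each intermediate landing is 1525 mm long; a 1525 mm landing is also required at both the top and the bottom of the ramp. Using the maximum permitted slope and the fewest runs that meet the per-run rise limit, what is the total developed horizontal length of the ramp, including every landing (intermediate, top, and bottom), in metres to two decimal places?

2587 / 500 = 5.174 → round up to 6 ramp runs. That means 5 intermediate landings.
Ramp run (horizontal) at 1:15: 2587 × 15 = 38805 mm.
Intermediate landings: 5 × 1525 = 7625 mm.
Top and bottom landings: 2 × 1525 = 3050 mm.
Total = 38805 + 7625 + 3050 = 49480 mm.
= 49.48 m.

49.48 m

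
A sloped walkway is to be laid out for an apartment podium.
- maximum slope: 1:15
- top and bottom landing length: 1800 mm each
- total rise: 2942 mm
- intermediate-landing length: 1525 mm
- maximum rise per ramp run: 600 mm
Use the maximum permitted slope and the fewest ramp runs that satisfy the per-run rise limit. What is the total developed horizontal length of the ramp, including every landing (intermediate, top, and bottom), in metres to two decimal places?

⌈2942/600⌉ = 5 ramp runs. That means 4 intermediate landings.
Horizontal run for 2942 mm of rise at 1:15 is 2942 × 15 = 44130 mm.
Intermediate landings: 4 × 1525 = 6100 mm.
Top and bottom landings: 2 × 1800 = 3600 mm.
Total = 44130 + 6100 + 3600 = 53830 mm.
= 53.83 m.

53.83 m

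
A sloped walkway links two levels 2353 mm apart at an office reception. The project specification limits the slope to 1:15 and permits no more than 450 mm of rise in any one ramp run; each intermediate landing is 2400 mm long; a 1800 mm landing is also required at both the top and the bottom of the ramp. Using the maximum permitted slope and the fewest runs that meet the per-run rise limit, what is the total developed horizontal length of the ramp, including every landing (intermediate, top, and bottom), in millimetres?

50895 mm

2353 / 450 = 5.23, so 6 ramp runs are needed. That means 5 intermediate landings.
Horizontal run for 2353 mm of rise at 1:15 is 2353 × 15 = 35295 mm.
Intermediate landings: 5 × 2400 = 12000 mm.
Top and bottom landings: 2 × 1800 = 3600 mm.
Total = 35295 + 12000 + 3600 = 50895 mm.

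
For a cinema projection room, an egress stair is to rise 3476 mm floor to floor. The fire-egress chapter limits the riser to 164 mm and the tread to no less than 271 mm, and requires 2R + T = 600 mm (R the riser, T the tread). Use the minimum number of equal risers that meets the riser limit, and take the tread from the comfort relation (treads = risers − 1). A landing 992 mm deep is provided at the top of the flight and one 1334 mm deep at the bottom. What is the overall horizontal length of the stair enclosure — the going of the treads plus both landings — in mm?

3476 / 164 = 21.20, so 22 risers are needed.
Each riser is 3476/22 = 158 mm (≤ 164 mm).
T = 600 − 2·158 = 284 mm, which satisfies the 271 mm minimum.
22 risers give 21 treads; going = 21 × 284 = 5964 mm.
Enclosure = 5964 + 992 + 1334 = 8290 mm.

8290 mm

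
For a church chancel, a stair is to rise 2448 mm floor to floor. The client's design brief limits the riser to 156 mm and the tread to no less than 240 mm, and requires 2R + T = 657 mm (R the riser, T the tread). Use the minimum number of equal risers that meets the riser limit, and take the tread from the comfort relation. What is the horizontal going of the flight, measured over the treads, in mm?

5265 mm

2448 / 156 = 15.69, so 16 risers are needed.
Riser R = 2448 / 16 = 153 mm, within the 156 mm limit.
T = 657 − 2·153 = 351 mm, which satisfies the 240 mm minimum.
16 risers give 15 treads; going = 15 × 351 = 5265 mm.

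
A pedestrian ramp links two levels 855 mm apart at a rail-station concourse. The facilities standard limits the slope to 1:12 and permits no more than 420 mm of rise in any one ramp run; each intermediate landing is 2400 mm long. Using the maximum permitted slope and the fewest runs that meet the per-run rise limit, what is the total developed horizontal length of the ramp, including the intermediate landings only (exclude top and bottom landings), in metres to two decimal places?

855 / 420 = 2.036 → round up to 3 ramp runs. That means 2 intermediate landings.
Horizontal run for 855 mm of rise at 1:12 is 855 × 12 = 10260 mm.
Intermediate landings: 2 × 2400 = 4800 mm.
Total developed length = 10260 + 4800 = 15060 mm.
= 15.06 m.

15.06 m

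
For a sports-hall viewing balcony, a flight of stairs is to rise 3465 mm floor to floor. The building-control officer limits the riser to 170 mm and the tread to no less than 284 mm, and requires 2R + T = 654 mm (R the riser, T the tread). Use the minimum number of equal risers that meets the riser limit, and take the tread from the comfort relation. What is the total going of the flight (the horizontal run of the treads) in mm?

6480 mm

At most 170 each: 3465/170 = 20.38, giving 21 risers.
Riser R = 3465 / 21 = 165 mm, within the 170 mm limit.
Tread T = 654 − 2 × 165 = 324 mm (≥ 284 mm).
21 risers give 20 treads; going = 20 × 324 = 6480 mm.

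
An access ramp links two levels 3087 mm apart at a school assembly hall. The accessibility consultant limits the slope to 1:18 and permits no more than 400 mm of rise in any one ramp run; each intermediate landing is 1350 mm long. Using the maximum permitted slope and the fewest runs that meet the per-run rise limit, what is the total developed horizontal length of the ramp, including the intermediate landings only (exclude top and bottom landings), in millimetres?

⌈3087/400⌉ = 8 ramp runs. That means 7 intermediate landings.
Ramp run (horizontal) at 1:18: 3087 × 18 = 55566 mm.
Intermediate landings: 7 × 1350 = 9450 mm.
Developed length = 55566 + 9450 = 65016 mm.

65016 mm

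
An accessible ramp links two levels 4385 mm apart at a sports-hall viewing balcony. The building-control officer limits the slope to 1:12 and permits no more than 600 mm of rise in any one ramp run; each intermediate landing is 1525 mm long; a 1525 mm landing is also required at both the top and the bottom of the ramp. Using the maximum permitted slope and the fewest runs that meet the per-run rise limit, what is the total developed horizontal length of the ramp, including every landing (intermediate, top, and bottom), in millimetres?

4385 / 600 = 7.308 → round up to 8 ramp runs. That means 7 intermediate landings.
Ramp run (horizontal) at 1:12: 4385 × 12 = 52620 mm.
Intermediate landings: 7 × 1525 = 10675 mm.
Top and bottom landings: 2 × 1525 = 3050 mm.
Total = 52620 + 10675 + 3050 = 66345 mm.

66345 mm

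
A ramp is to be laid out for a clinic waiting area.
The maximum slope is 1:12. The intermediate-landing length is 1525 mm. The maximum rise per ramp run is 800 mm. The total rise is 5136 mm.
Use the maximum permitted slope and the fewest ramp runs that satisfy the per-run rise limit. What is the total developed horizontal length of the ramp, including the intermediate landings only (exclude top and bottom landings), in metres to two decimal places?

70.78 m

5136 / 800 = 6.420 → round up to 7 ramp runs. That means 6 intermediate landings.
Horizontal run for 5136 mm of rise at 1:12 is 5136 × 12 = 61632 mm.
Intermediate landings: 6 × 1525 = 9150 mm.
Total developed length = 61632 + 9150 = 70782 mm.
= 70.78 m.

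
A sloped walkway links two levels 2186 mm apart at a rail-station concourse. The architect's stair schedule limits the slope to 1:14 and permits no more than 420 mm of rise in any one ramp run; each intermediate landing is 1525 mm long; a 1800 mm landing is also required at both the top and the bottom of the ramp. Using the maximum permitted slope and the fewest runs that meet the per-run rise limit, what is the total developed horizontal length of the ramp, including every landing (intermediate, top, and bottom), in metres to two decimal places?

2186 / 420 = 5.205 → round up to 6 ramp runs. That means 5 intermediate landings.
Horizontal run for 2186 mm of rise at 1:14 is 2186 × 14 = 30604 mm.
5 intermediate landings contribute 5 × 1525 = 7625 mm.
Top and bottom landings: 2 × 1800 = 3600 mm.
Total = 30604 + 7625 + 3600 = 41829 mm.
= 41.83 m.

41.83 m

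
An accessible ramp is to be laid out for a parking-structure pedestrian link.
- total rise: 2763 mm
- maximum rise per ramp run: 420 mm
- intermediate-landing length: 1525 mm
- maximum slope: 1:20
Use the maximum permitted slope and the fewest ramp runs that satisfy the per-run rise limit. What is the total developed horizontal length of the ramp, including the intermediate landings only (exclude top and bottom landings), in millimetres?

At most 420 each: 2763/420 = 6.58, giving 7 ramp runs. That means 6 intermediate landings.
Horizontal run for 2763 mm of rise at 1:20 is 2763 × 20 = 55260 mm.
Intermediate landings: 6 × 1525 = 9150 mm.
Developed length = 55260 + 9150 = 64410 mm.

64410 mm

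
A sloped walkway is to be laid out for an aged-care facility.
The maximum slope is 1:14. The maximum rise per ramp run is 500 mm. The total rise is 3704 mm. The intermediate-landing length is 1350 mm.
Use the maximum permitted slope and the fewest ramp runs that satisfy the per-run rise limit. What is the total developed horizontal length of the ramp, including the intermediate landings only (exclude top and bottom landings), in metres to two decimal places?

61.31 m

3704 / 500 = 7.408 → round up to 8 ramp runs. That means 7 intermediate landings.
Horizontal run for 3704 mm of rise at 1:14 is 3704 × 14 = 51856 mm.
Intermediate landings: 7 × 1350 = 9450 mm.
Total developed length = 51856 + 9450 = 61306 mm.
= 61.31 m.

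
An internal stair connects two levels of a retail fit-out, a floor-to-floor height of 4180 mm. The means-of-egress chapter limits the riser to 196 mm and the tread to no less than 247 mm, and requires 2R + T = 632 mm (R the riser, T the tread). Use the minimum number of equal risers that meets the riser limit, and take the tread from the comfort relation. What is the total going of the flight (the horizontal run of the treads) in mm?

5292 mm

At most 196 each: 4180/196 = 21.33, giving 22 risers.
Riser R = 4180 / 22 = 190 mm, within the 196 mm limit.
Tread T = 632 − 2 × 190 = 252 mm (≥ 247 mm).
22 risers give 21 treads; going = 21 × 252 = 5292 mm.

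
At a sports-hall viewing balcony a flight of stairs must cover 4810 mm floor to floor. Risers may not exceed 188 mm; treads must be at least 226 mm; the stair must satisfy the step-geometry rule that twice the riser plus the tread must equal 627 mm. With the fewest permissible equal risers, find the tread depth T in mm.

257 mm

4810 / 188 = 25.59, so 26 risers are needed.
Riser R = 4810 / 26 = 185 mm, within the 188 mm limit.
Tread T = 627 − 2 × 185 = 257 mm (≥ 226 mm).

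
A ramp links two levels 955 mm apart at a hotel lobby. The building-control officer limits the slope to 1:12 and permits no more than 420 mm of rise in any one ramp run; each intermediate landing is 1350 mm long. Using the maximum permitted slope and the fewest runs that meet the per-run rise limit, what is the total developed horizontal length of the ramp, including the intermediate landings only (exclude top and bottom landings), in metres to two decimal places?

14.16 m

955 / 420 = 2.274 → round up to 3 ramp runs. That means 2 intermediate landings.
Ramp run (horizontal) at 1:12: 955 × 12 = 11460 mm.
2 intermediate landings contribute 2 × 1350 = 2700 mm.
Developed length = 11460 + 2700 = 14160 mm.
= 14.16 m.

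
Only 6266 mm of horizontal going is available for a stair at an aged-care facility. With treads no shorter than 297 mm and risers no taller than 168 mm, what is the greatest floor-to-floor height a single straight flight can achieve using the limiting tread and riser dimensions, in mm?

Treads that fit: ⌊6266 / 297⌋ = 21.
Risers = treads + 1 = 22.
Maximum height = 22 × 168 = 3696 mm.

3696 mm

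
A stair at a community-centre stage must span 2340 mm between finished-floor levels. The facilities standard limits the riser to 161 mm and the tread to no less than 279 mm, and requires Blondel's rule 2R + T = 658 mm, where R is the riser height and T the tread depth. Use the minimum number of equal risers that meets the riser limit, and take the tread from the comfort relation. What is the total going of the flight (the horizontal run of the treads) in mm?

4844 mm

⌈2340/161⌉ = 15 risers.
R = 2340 ÷ 15 = 156 mm.
Tread T = 658 − 2 × 156 = 346 mm (≥ 279 mm).
15 risers give 14 treads; going = 14 × 346 = 4844 mm.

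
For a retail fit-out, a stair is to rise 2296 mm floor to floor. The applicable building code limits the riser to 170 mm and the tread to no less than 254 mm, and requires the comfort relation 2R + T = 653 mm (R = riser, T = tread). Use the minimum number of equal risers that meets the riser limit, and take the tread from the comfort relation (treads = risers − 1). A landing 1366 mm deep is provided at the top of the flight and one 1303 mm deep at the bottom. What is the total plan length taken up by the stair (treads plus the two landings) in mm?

⌈2296/170⌉ = 14 risers.
R = 2296 ÷ 14 = 164 mm.
T = 653 − 2·164 = 325 mm, which satisfies the 254 mm minimum.
Treads = 14 − 1 = 13; going = 13 × 325 = 4225 mm.
Enclosure = 4225 + 1366 + 1303 = 6894 mm.

6894 mm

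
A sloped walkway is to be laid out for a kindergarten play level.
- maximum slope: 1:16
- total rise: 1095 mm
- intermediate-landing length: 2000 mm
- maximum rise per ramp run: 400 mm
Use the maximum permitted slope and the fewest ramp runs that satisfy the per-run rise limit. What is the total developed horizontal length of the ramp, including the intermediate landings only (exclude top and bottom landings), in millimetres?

21520 mm

At most 400 each: 1095/400 = 2.74, giving 3 ramp runs. That means 2 intermediate landings.
Horizontal run for 1095 mm of rise at 1:16 is 1095 × 16 = 17520 mm.
Intermediate landings: 2 × 2000 = 4000 mm.
Developed length = 17520 + 4000 = 21520 mm.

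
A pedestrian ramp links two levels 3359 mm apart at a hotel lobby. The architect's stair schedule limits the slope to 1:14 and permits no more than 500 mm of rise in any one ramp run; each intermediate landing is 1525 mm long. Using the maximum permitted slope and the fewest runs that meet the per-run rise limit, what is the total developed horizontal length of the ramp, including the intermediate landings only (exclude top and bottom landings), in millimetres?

⌈3359/500⌉ = 7 ramp runs. That means 6 intermediate landings.
Ramp run (horizontal) at 1:14: 3359 × 14 = 47026 mm.
6 intermediate landings contribute 6 × 1525 = 9150 mm.
Developed length = 47026 + 9150 = 56176 mm.

56176 mm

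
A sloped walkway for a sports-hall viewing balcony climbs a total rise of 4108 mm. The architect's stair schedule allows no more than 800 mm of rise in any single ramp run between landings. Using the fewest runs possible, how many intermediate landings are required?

⌈4108/800⌉ = 6 ramp runs.
6 runs are separated by 5 intermediate landings.

5 intermediate landings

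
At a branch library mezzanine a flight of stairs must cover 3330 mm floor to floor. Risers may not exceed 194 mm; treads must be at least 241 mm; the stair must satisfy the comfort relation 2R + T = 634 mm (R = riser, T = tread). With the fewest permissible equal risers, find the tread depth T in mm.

3330 / 194 = 17.165 → round up to 18 risers.
Each riser is 3330/18 = 185 mm (≤ 194 mm).
From 2R + T = 634: T = 634 − 370 = 264 mm.

264 mm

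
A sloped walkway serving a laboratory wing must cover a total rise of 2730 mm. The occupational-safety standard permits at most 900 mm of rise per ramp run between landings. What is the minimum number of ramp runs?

4 runs

2730 / 900 = 3.033 → round up to 4 ramp runs.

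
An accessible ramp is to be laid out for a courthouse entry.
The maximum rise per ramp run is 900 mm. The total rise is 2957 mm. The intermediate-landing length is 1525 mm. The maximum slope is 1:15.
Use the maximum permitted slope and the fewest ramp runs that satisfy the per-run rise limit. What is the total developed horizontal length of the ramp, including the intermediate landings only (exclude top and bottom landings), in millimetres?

⌈2957/900⌉ = 4 ramp runs. That means 3 intermediate landings.
Horizontal run for 2957 mm of rise at 1:15 is 2957 × 15 = 44355 mm.
3 intermediate landings contribute 3 × 1525 = 4575 mm.
Total developed length = 44355 + 4575 = 48930 mm.

48930 mm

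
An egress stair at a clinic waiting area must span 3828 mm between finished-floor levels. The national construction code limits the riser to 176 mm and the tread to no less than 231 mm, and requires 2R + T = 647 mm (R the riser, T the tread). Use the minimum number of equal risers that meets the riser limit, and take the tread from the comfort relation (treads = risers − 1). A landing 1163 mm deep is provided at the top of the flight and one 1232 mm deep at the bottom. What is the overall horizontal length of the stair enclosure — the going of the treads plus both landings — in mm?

8674 mm

⌈3828/176⌉ = 22 risers.
R = 3828 ÷ 22 = 174 mm.
T = 647 − 2·174 = 299 mm, which satisfies the 231 mm minimum.
22 risers give 21 treads; going = 21 × 299 = 6279 mm.
Add landings: 6279 + 1163 + 1232 = 8674 mm.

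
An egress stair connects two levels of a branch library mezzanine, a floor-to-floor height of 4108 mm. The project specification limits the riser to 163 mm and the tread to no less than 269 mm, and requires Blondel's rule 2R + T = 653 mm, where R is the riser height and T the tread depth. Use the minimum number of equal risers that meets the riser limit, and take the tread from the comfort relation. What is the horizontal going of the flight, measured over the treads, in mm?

8425 mm

⌈4108/163⌉ = 26 risers.
R = 4108 ÷ 26 = 158 mm.
Tread T = 653 − 2 × 158 = 337 mm (≥ 269 mm).
Going = (26 − 1) × 337 = 8425 mm.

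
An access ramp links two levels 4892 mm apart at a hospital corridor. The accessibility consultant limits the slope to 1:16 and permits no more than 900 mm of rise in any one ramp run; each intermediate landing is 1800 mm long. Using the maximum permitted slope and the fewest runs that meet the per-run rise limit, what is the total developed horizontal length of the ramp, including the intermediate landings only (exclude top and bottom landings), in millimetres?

4892 / 900 = 5.44, so 6 ramp runs are needed. That means 5 intermediate landings.
Horizontal run for 4892 mm of rise at 1:16 is 4892 × 16 = 78272 mm.
Intermediate landings: 5 × 1800 = 9000 mm.
Total developed length = 78272 + 9000 = 87272 mm.

87272 mm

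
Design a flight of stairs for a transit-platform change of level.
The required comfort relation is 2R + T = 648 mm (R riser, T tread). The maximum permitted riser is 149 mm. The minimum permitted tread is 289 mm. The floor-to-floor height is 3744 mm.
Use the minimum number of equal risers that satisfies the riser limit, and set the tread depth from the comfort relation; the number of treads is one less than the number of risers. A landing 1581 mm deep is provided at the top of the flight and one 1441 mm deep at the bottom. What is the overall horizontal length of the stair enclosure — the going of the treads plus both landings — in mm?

3744 / 149 = 25.13, so 26 risers are needed.
Each riser is 3744/26 = 144 mm (≤ 149 mm).
T = 648 − 2·144 = 360 mm, which satisfies the 289 mm minimum.
Going = (26 − 1) × 360 = 9000 mm.
Add landings: 9000 + 1581 + 1441 = 12022 mm.

12022 mm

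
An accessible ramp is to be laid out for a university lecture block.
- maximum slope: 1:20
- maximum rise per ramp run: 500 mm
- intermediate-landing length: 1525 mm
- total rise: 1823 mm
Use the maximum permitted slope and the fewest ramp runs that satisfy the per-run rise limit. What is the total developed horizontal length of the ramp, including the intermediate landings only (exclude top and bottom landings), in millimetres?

41035 mm

At most 500 each: 1823/500 = 3.65, giving 4 ramp runs. That means 3 intermediate landings.
Ramp run (horizontal) at 1:20: 1823 × 20 = 36460 mm.
3 intermediate landings contribute 3 × 1525 = 4575 mm.
Total developed length = 36460 + 4575 = 41035 mm.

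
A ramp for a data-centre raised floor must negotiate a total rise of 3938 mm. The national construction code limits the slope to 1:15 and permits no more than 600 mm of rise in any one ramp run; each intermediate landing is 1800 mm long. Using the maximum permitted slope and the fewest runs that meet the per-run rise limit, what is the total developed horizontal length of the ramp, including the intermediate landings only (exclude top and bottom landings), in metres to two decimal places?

69.87 m

At most 600 each: 3938/600 = 6.56, giving 7 ramp runs. That means 6 intermediate landings.
Ramp run (horizontal) at 1:15: 3938 × 15 = 59070 mm.
Intermediate landings: 6 × 1800 = 10800 mm.
Developed length = 59070 + 10800 = 69870 mm.
= 69.87 m.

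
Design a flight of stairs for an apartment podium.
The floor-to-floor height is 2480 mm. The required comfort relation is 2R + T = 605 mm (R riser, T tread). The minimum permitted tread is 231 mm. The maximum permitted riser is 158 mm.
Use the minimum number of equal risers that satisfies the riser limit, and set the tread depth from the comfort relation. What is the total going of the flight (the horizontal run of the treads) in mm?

4425 mm

⌈2480/158⌉ = 16 risers.
Each riser is 2480/16 = 155 mm (≤ 158 mm).
From 2R + T = 605: T = 605 − 310 = 295 mm.
Treads = 16 − 1 = 15; going = 15 × 295 = 4425 mm.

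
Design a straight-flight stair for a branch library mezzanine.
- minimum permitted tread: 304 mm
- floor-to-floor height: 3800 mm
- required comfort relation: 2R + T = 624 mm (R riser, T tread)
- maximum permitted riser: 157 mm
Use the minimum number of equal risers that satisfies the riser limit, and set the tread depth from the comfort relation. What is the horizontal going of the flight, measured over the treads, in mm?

7680 mm

At most 157 each: 3800/157 = 24.20, giving 25 risers.
Riser R = 3800 / 25 = 152 mm, within the 157 mm limit.
T = 624 − 2·152 = 320 mm, which satisfies the 304 mm minimum.
Treads = 25 − 1 = 24; going = 24 × 320 = 7680 mm.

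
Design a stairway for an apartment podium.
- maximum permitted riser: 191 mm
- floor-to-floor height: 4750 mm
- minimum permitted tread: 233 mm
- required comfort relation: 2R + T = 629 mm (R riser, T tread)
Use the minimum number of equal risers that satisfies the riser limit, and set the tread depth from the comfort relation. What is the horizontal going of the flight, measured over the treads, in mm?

5976 mm

4750 / 191 = 24.869 → round up to 25 risers.
R = 4750 ÷ 25 = 190 mm.
T = 629 − 2·190 = 249 mm, which satisfies the 233 mm minimum.
Treads = 25 − 1 = 24; going = 24 × 249 = 5976 mm.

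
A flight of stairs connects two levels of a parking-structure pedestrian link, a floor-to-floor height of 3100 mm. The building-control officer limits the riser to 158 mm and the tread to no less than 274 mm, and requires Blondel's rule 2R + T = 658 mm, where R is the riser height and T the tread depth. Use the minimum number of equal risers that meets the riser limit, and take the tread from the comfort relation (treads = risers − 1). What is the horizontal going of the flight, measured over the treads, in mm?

6612 mm

3100 / 158 = 19.620 → round up to 20 risers.
Each riser is 3100/20 = 155 mm (≤ 158 mm).
T = 658 − 2·155 = 348 mm, which satisfies the 274 mm minimum.
Going = (20 − 1) × 348 = 6612 mm.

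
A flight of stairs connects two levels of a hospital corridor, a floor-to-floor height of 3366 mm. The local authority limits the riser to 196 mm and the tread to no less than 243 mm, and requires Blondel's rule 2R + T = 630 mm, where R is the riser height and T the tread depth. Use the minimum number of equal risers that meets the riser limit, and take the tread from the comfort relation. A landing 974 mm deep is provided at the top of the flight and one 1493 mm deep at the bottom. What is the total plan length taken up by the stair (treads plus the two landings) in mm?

⌈3366/196⌉ = 18 risers.
R = 3366 ÷ 18 = 187 mm.
Tread T = 630 − 2 × 187 = 256 mm (≥ 243 mm).
Going = (18 − 1) × 256 = 4352 mm.
Add landings: 4352 + 974 + 1493 = 6819 mm.

6819 mm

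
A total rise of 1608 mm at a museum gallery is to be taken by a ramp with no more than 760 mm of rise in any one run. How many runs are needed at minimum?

1608 / 760 = 2.116 → round up to 3 ramp runs.

3 runs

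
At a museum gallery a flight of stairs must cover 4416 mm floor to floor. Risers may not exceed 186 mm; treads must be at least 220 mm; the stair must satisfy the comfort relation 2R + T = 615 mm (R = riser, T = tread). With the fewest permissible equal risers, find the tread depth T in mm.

At most 186 each: 4416/186 = 23.74, giving 24 risers.
Riser R = 4416 / 24 = 184 mm, within the 186 mm limit.
From 2R + T = 615: T = 615 − 368 = 247 mm.

247 mm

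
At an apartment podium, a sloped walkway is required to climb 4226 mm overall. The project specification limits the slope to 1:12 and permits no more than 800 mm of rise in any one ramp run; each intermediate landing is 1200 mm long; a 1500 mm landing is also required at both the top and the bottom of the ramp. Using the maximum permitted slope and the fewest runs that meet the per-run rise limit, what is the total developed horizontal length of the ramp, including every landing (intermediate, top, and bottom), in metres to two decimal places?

59.71 m

At most 800 each: 4226/800 = 5.28, giving 6 ramp runs. That means 5 intermediate landings.
Horizontal run for 4226 mm of rise at 1:12 is 4226 × 12 = 50712 mm.
5 intermediate landings contribute 5 × 1200 = 6000 mm.
Top and bottom landings: 2 × 1500 = 3000 mm.
Total = 50712 + 6000 + 3000 = 59712 mm.
= 59.71 m.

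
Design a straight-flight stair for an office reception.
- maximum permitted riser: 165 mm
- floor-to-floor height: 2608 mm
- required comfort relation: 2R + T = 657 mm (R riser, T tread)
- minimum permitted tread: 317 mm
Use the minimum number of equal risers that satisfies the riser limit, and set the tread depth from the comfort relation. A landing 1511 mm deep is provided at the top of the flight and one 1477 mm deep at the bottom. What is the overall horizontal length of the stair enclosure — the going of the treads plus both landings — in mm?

2608 / 165 = 15.806 → round up to 16 risers.
Riser R = 2608 / 16 = 163 mm, within the 165 mm limit.
From 2R + T = 657: T = 657 − 326 = 331 mm.
Treads = 16 − 1 = 15; going = 15 × 331 = 4965 mm.
Add landings: 4965 + 1511 + 1477 = 7953 mm.

7953 mm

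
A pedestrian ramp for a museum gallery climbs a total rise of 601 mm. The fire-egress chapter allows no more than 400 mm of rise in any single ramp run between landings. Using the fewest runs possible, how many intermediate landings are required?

⌈601/400⌉ = 2 ramp runs.
2 runs are separated by 1 intermediate landings.

1 intermediate landings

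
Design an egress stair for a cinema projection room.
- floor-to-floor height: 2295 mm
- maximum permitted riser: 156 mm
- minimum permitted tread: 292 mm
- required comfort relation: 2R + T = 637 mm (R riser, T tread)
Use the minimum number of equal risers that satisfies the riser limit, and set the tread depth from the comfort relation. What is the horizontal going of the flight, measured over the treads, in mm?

4634 mm

2295 / 156 = 14.712 → round up to 15 risers.
R = 2295 ÷ 15 = 153 mm.
Tread T = 637 − 2 × 153 = 331 mm (≥ 292 mm).
15 risers give 14 treads; going = 14 × 331 = 4634 mm.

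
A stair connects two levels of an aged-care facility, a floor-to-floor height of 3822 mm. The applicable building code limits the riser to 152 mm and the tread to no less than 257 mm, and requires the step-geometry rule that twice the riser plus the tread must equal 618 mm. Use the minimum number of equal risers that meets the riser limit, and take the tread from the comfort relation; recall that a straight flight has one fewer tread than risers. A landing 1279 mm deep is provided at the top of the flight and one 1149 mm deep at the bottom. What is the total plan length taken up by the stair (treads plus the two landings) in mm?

At most 152 each: 3822/152 = 25.14, giving 26 risers.
Each riser is 3822/26 = 147 mm (≤ 152 mm).
T = 618 − 2·147 = 324 mm, which satisfies the 257 mm minimum.
Going = (26 − 1) × 324 = 8100 mm.
Enclosure = 8100 + 1279 + 1149 = 10528 mm.

10528 mm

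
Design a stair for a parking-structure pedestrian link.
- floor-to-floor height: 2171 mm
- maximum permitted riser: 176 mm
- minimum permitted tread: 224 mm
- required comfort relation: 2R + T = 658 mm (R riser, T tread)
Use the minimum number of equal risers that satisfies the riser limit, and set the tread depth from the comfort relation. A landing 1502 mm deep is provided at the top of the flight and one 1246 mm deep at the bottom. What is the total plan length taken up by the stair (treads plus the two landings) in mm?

6636 mm

At most 176 each: 2171/176 = 12.34, giving 13 risers.
Each riser is 2171/13 = 167 mm (≤ 176 mm).
Tread T = 658 − 2 × 167 = 324 mm (≥ 224 mm).
Treads = 13 − 1 = 12; going = 12 × 324 = 3888 mm.
Add landings: 3888 + 1502 + 1246 = 6636 mm.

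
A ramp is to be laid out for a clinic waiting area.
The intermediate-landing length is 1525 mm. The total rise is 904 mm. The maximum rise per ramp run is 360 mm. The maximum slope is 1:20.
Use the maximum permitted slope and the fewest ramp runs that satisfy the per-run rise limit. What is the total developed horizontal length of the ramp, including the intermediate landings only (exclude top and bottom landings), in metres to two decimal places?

904 / 360 = 2.511 → round up to 3 ramp runs. That means 2 intermediate landings.
Ramp run (horizontal) at 1:20: 904 × 20 = 18080 mm.
2 intermediate landings contribute 2 × 1525 = 3050 mm.
Total developed length = 18080 + 3050 = 21130 mm.
= 21.13 m.

21.13 m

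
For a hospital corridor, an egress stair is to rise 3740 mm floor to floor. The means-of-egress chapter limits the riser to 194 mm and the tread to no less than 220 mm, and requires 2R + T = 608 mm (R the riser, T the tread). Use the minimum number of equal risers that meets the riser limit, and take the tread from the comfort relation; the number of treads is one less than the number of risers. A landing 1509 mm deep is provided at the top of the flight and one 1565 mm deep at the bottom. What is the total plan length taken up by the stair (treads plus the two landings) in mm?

7520 mm

3740 / 194 = 19.278 → round up to 20 risers.
Each riser is 3740/20 = 187 mm (≤ 194 mm).
From 2R + T = 608: T = 608 − 374 = 234 mm.
Treads = 20 − 1 = 19; going = 19 × 234 = 4446 mm.
Enclosure = 4446 + 1509 + 1565 = 7520 mm.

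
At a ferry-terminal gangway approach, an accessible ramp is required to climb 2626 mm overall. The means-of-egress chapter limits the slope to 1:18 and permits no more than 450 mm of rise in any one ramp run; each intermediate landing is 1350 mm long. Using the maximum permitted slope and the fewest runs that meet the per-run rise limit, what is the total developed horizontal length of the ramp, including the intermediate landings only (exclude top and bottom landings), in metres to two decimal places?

54.02 m

2626 / 450 = 5.836 → round up to 6 ramp runs. That means 5 intermediate landings.
Horizontal run for 2626 mm of rise at 1:18 is 2626 × 18 = 47268 mm.
Intermediate landings: 5 × 1350 = 6750 mm.
Total developed length = 47268 + 6750 = 54018 mm.
= 54.02 m.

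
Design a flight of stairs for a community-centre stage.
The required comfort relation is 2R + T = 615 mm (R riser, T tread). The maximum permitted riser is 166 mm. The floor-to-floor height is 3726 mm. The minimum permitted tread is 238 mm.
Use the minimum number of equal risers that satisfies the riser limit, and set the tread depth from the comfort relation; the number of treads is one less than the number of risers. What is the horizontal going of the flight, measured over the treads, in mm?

6402 mm

3726 / 166 = 22.45, so 23 risers are needed.
R = 3726 ÷ 23 = 162 mm.
Tread T = 615 − 2 × 162 = 291 mm (≥ 238 mm).
23 risers give 22 treads; going = 22 × 291 = 6402 mm.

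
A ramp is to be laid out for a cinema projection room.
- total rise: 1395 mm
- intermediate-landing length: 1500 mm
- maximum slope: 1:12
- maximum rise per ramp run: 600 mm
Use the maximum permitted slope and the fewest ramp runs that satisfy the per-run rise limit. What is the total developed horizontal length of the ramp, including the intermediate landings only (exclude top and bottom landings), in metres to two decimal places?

⌈1395/600⌉ = 3 ramp runs. That means 2 intermediate landings.
Ramp run (horizontal) at 1:12: 1395 × 12 = 16740 mm.
2 intermediate landings contribute 2 × 1500 = 3000 mm.
Developed length = 16740 + 3000 = 19740 mm.
= 19.74 m.

19.74 m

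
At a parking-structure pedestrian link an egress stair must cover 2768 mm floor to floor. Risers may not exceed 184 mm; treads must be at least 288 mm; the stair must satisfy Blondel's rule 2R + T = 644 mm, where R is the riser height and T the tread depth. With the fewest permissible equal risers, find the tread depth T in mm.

298 mm

⌈2768/184⌉ = 16 risers.
Each riser is 2768/16 = 173 mm (≤ 184 mm).
From 2R + T = 644: T = 644 − 346 = 298 mm.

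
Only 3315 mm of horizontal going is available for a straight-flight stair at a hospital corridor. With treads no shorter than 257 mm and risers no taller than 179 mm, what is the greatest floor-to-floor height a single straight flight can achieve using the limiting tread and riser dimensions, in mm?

3315 / 257 = 12.90, so 12 treads fit.
Risers = treads + 1 = 13.
Maximum height = 13 × 179 = 2327 mm.

2327 mm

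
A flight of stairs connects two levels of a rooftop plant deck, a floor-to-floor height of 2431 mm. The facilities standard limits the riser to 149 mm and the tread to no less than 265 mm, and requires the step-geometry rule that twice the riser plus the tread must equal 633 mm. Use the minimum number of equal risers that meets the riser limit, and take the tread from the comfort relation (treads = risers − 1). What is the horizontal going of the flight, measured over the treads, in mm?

2431 / 149 = 16.315 → round up to 17 risers.
R = 2431 ÷ 17 = 143 mm.
Tread T = 633 − 2 × 143 = 347 mm (≥ 265 mm).
Going = (17 − 1) × 347 = 5552 mm.

5552 mm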